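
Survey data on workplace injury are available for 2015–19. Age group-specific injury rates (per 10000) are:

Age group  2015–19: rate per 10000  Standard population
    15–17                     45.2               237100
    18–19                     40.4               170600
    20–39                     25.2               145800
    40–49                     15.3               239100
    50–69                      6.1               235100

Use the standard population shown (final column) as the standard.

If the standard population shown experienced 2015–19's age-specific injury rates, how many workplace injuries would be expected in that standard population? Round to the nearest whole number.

Expected workplace injuries = Σ (standard pop × age-specific rate ÷ 10000)
= 237100×45.2/10000 + 170600×40.4/10000 + 145800×25.2/10000 + 239100×15.3/10000 + 235100×6.1/10000
= 1071.69 + 689.22 + 367.42 + 365.82 + 143.41 = 2637.57.

2638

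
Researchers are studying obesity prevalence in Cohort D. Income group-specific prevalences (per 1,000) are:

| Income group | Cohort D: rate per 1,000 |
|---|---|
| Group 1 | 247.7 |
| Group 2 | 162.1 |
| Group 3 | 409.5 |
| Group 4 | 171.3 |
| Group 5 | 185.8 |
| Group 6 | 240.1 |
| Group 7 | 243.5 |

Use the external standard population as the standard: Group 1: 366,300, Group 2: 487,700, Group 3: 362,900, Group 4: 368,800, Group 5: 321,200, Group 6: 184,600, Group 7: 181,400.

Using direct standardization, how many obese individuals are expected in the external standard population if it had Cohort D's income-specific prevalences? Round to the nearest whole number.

Expected obese individuals = Σ (standard pop × income-specific rate ÷ 1,000)
= 366,300×247.7/1,000 + 487,700×162.1/1,000 + 362,900×409.5/1,000 + 368,800×171.3/1,000 + 321,200×185.8/1,000 + 184,600×240.1/1,000 + 181,400×243.5/1,000
= 90732.51 + 79056.17 + 148607.55 + 63175.44 + 59678.96 + 44322.46 + 44170.90 = 529743.99.

529744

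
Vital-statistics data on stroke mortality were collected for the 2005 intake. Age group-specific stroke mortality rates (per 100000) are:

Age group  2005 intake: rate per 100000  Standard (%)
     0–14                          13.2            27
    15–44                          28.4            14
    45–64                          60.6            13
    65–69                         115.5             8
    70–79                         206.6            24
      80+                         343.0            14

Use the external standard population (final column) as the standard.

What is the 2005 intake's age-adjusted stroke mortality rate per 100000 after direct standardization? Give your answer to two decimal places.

122.26

Standard weights: 0.27, 0.14, 0.13, 0.08, 0.24, 0.14.
Standardized rate: 0.2700×13.2 + 0.1400×28.4 + 0.1300×60.6 + 0.0800×115.5 + 0.2400×206.6 + 0.1400×343.0 = 122.2620 per 100000.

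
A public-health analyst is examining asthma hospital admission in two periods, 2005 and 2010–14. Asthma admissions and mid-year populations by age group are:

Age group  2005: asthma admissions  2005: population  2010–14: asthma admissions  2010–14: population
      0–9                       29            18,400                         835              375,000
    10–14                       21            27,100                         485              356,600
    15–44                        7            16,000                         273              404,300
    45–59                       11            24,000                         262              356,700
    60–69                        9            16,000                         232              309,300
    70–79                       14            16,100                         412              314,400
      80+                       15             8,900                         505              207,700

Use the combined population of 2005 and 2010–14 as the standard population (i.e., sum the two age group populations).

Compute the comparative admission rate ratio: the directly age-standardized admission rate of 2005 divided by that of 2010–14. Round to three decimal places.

0.667

Age-specific rates per 10,000 for 2005: 15.76, 7.75, 4.38, 4.58, 5.62, 8.70, 16.85.
For 2010–14: 22.27, 13.60, 6.75, 7.35, 7.50, 13.10, 24.31.
Combined standard total = 2,450,500; weights = 0.1605, 0.1566, 0.1715, 0.1554, 0.1327, 0.1349, 0.0884.
2005: 0.1605×15.76 + 0.1566×7.75 + 0.1715×4.38 + 0.1554×4.58 + 0.1327×5.62 + 0.1349×8.70 + 0.0884×16.85 = 8.6152 per 10,000.
2010–14: 0.1605×22.27 + 0.1566×13.60 + 0.1715×6.75 + 0.1554×7.35 + 0.1327×7.50 + 0.1349×13.10 + 0.0884×24.31 = 12.9157 per 10,000.
Ratio = 8.6152 ÷ 12.9157 = 0.66703.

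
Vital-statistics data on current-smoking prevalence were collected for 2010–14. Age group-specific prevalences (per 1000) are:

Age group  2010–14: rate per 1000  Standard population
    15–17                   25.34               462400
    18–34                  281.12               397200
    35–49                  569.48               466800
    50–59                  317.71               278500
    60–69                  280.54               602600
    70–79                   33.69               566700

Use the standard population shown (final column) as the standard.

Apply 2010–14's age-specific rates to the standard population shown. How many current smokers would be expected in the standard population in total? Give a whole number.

665839

Expected current smokers = Σ (standard pop × age-specific rate ÷ 1000)
= 462400×25.34/1000 + 397200×281.12/1000 + 466800×569.48/1000 + 278500×317.71/1000 + 602600×280.54/1000 + 566700×33.69/1000
= 11717.22 + 111660.86 + 265833.26 + 88482.24 + 169053.40 + 19092.12 = 665839.11.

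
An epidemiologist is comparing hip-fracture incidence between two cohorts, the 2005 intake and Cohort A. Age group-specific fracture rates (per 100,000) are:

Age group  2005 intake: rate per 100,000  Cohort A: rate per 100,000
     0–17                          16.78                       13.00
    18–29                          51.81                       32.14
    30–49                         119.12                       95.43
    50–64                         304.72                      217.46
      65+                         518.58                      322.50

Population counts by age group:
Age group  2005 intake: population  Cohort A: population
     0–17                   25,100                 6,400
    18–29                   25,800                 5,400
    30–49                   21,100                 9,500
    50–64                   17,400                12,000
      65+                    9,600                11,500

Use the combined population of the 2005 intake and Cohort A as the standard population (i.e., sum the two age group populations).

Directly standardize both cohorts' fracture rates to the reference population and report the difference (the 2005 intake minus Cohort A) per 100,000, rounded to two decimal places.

56.75

Combined standard total = 143,800; weights = 0.2191, 0.2170, 0.2128, 0.2045, 0.1467.
The 2005 intake: 0.2191×16.78 + 0.2170×51.81 + 0.2128×119.12 + 0.2045×304.72 + 0.1467×518.58 = 178.6573 per 100,000.
Cohort A: 0.2191×13.00 + 0.2170×32.14 + 0.2128×95.43 + 0.2045×217.46 + 0.1467×322.50 = 121.9089 per 100,000.
Difference = 178.6573 − 121.9089 = 56.7484.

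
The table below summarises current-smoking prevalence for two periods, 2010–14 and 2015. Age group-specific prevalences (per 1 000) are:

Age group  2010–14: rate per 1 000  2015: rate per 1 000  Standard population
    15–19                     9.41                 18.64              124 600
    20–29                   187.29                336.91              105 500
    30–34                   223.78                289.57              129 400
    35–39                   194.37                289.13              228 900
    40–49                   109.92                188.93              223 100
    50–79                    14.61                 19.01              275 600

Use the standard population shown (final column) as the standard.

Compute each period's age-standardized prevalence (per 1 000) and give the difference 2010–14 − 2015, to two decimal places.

-60.69

Standard total = 1 087 100; weights = 0.1146, 0.0970, 0.1190, 0.2106, 0.2052, 0.2535.
2010–14: 0.1146×9.41 + 0.0970×187.29 + 0.1190×223.78 + 0.2106×194.37 + 0.2052×109.92 + 0.2535×14.61 = 113.0804 per 1 000.
2015: 0.1146×18.64 + 0.0970×336.91 + 0.1190×289.57 + 0.2106×289.13 + 0.2052×188.93 + 0.2535×19.01 = 173.7726 per 1 000.
Difference = 113.0804 − 173.7726 = -60.6922.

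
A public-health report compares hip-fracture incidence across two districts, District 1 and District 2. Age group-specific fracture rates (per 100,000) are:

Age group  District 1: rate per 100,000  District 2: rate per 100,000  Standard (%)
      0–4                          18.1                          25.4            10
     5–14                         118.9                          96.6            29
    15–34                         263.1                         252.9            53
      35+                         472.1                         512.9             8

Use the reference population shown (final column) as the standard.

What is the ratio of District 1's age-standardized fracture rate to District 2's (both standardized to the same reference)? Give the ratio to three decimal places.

1.038

Standard weights: 0.10, 0.29, 0.53, 0.08.
District 1: 0.1000×18.1 + 0.2900×118.9 + 0.5300×263.1 + 0.0800×472.1 = 213.5020 per 100,000.
District 2: 0.1000×25.4 + 0.2900×96.6 + 0.5300×252.9 + 0.0800×512.9 = 205.6230 per 100,000.
Ratio = 213.5020 ÷ 205.6230 = 1.03832.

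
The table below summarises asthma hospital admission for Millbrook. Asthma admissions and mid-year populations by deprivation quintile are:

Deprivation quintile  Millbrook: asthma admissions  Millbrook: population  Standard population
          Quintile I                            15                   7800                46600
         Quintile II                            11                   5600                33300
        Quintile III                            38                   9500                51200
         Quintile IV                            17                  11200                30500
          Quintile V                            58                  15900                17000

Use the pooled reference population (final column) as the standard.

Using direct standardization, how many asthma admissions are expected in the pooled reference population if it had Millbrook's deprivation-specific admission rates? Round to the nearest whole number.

Deprivation-specific rates per 10000 for Millbrook: 19.23, 19.64, 40.00, 15.18, 36.48.
Expected asthma admissions = Σ (standard pop × deprivation-specific rate ÷ 10000)
= 46600×19.23/10000 + 33300×19.64/10000 + 51200×40.00/10000 + 30500×15.18/10000 + 17000×36.48/10000
= 89.62 + 65.41 + 204.80 + 46.29 + 62.01 = 468.13.

468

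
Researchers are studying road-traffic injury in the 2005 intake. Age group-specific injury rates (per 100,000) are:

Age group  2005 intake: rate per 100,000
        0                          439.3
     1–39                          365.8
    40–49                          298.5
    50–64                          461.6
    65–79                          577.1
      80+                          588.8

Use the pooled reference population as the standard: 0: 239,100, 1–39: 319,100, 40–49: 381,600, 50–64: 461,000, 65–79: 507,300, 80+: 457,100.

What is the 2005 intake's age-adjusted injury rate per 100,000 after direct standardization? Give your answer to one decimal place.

469.5

Standard total = 2,365,200; weights = 0.1011, 0.1349, 0.1613, 0.1949, 0.2145, 0.1933.
Standardized rate: 0.1011×439.3 + 0.1349×365.8 + 0.1613×298.5 + 0.1949×461.6 + 0.2145×577.1 + 0.1933×588.8 = 469.4622 per 100,000.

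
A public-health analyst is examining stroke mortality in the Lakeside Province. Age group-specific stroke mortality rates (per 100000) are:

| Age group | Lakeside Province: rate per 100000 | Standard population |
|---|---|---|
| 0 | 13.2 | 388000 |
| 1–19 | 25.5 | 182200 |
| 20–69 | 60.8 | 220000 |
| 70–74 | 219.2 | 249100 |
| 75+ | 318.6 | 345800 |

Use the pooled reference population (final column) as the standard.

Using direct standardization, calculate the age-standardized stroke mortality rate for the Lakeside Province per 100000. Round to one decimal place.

Standard total = 1385100; weights = 0.2801, 0.1315, 0.1588, 0.1798, 0.2497.
Standardized rate: 0.2801×13.2 + 0.1315×25.5 + 0.1588×60.8 + 0.1798×219.2 + 0.2497×318.6 = 135.6713 per 100000.

135.7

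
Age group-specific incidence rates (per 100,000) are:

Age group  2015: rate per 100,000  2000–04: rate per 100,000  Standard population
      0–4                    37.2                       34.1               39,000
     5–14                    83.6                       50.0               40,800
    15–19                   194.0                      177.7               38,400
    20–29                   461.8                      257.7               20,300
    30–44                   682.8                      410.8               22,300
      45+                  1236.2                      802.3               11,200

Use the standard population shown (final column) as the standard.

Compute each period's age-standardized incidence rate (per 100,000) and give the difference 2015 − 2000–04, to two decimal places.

99.92

Standard total = 172,000; weights = 0.2267, 0.2372, 0.2233, 0.1180, 0.1297, 0.0651.
2015: 0.2267×37.2 + 0.2372×83.6 + 0.2233×194.0 + 0.1180×461.8 + 0.1297×682.8 + 0.0651×1236.2 = 295.1029 per 100,000.
2000–04: 0.2267×34.1 + 0.2372×50.0 + 0.2233×177.7 + 0.1180×257.7 + 0.1297×410.8 + 0.0651×802.3 = 195.1831 per 100,000.
Difference = 295.1029 − 195.1831 = 99.9198.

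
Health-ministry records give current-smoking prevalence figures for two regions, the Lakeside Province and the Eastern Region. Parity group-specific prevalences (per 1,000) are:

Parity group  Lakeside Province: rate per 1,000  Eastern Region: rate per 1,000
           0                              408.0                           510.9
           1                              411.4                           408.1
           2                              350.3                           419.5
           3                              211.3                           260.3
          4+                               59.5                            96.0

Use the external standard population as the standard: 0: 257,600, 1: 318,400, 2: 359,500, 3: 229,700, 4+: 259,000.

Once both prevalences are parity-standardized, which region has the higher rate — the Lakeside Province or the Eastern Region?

Eastern Region

Standard total = 1,424,200; weights = 0.1809, 0.2236, 0.2524, 0.1613, 0.1819.
The Lakeside Province: 0.1809×408.0 + 0.2236×411.4 + 0.2524×350.3 + 0.1613×211.3 + 0.1819×59.5 = 299.0939 per 1,000.
The Eastern Region: 0.1809×510.9 + 0.2236×408.1 + 0.2524×419.5 + 0.1613×260.3 + 0.1819×96.0 = 348.9763 per 1,000.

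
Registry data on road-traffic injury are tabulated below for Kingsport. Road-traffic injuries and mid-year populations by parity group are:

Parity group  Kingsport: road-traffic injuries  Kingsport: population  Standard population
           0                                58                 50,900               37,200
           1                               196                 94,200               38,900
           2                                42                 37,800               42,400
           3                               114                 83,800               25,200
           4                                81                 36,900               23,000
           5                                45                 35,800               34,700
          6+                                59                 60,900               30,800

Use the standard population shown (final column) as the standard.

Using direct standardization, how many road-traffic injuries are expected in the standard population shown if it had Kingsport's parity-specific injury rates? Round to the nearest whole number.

329

Parity-specific rates per 100,000 for Kingsport: 113.95, 208.07, 111.11, 136.04, 219.51, 125.70, 96.88.
Expected road-traffic injuries = Σ (standard pop × parity-specific rate ÷ 100,000)
= 37,200×113.95/100,000 + 38,900×208.07/100,000 + 42,400×111.11/100,000 + 25,200×136.04/100,000 + 23,000×219.51/100,000 + 34,700×125.70/100,000 + 30,800×96.88/100,000
= 42.39 + 80.94 + 47.11 + 34.28 + 50.49 + 43.62 + 29.84 = 328.66.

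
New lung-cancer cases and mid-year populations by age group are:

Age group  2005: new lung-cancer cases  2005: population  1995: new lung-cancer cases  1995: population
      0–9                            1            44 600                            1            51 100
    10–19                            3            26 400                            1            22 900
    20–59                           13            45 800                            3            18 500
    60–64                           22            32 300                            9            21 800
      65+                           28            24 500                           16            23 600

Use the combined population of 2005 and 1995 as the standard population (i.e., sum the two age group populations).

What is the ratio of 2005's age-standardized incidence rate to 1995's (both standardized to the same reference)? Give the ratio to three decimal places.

1.698

Age-specific rates per 100 000 for 2005: 2.24, 11.36, 28.38, 68.11, 114.29.
For 1995: 1.96, 4.37, 16.22, 41.28, 67.80.
Combined standard total = 311 500; weights = 0.3072, 0.1583, 0.2064, 0.1737, 0.1544.
2005: 0.3072×2.24 + 0.1583×11.36 + 0.2064×28.38 + 0.1737×68.11 + 0.1544×114.29 = 37.8231 per 100 000.
1995: 0.3072×1.96 + 0.1583×4.37 + 0.2064×16.22 + 0.1737×41.28 + 0.1544×67.80 = 22.2786 per 100 000.
Ratio = 37.8231 ÷ 22.2786 = 1.69773.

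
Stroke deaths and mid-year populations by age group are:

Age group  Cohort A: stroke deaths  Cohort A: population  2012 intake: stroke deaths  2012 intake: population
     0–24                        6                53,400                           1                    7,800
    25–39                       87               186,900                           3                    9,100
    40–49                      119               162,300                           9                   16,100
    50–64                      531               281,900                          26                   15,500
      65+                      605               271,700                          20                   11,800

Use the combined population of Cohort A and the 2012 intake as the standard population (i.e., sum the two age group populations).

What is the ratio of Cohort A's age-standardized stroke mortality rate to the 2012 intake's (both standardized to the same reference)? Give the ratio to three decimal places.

Age-specific rates per 100,000 for Cohort A: 11.24, 46.55, 73.32, 188.36, 222.67.
For the 2012 intake: 12.82, 32.97, 55.90, 167.74, 169.49.
Combined standard total = 1,016,500; weights = 0.0602, 0.1928, 0.1755, 0.2926, 0.2789.
Cohort A: 0.0602×11.24 + 0.1928×46.55 + 0.1755×73.32 + 0.2926×188.36 + 0.2789×222.67 = 139.7333 per 100,000.
The 2012 intake: 0.0602×12.82 + 0.1928×32.97 + 0.1755×55.90 + 0.2926×167.74 + 0.2789×169.49 = 113.2869 per 100,000.
Ratio = 139.7333 ÷ 113.2869 = 1.23345.

1.233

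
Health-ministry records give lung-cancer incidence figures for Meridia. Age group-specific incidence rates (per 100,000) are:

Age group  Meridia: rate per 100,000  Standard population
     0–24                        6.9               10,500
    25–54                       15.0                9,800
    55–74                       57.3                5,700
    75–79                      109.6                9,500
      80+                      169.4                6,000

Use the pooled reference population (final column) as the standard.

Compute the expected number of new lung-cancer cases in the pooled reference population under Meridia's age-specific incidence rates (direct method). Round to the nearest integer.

26

Expected new lung-cancer cases = Σ (standard pop × age-specific rate ÷ 100,000)
= 10,500×6.9/100,000 + 9,800×15.0/100,000 + 5,700×57.3/100,000 + 9,500×109.6/100,000 + 6,000×169.4/100,000
= 0.72 + 1.47 + 3.27 + 10.41 + 10.16 = 26.04.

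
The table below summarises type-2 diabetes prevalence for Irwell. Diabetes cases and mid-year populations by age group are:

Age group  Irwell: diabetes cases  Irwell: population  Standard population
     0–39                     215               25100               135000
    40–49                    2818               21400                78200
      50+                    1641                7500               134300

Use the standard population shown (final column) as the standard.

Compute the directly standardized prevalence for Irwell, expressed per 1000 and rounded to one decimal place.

Age-specific rates per 1000 for Irwell: 8.566, 131.682, 218.800.
Standard total = 347500; weights = 0.3885, 0.2250, 0.3865.
Standardized rate: 0.3885×8.566 + 0.2250×131.682 + 0.3865×218.800 = 117.5216 per 1000.

117.5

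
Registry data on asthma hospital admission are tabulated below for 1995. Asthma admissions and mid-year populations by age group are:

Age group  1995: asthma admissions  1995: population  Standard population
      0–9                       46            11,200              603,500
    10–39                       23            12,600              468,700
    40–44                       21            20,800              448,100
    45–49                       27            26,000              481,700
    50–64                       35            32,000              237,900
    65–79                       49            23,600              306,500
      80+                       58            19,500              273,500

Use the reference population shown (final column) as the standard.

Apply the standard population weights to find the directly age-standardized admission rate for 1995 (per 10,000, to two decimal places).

21.27

Age-specific rates per 10,000 for 1995: 41.07, 18.25, 10.10, 10.38, 10.94, 20.76, 29.74.
Standard total = 2,819,900; weights = 0.2140, 0.1662, 0.1589, 0.1708, 0.0844, 0.1087, 0.0970.
Standardized rate: 0.2140×41.07 + 0.1662×18.25 + 0.1589×10.10 + 0.1708×10.38 + 0.0844×10.94 + 0.1087×20.76 + 0.0970×29.74 = 21.2665 per 10,000.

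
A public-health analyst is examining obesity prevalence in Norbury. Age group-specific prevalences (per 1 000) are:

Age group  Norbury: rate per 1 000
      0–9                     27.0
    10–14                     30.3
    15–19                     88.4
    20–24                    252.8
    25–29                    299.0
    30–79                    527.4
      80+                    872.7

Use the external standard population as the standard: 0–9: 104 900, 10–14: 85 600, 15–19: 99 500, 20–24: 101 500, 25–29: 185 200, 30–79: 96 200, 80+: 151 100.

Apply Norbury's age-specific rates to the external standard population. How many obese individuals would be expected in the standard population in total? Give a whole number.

Expected obese individuals = Σ (standard pop × age-specific rate ÷ 1 000)
= 104 900×27.0/1 000 + 85 600×30.3/1 000 + 99 500×88.4/1 000 + 101 500×252.8/1 000 + 185 200×299.0/1 000 + 96 200×527.4/1 000 + 151 100×872.7/1 000
= 2832.30 + 2593.68 + 8795.80 + 25659.20 + 55374.80 + 50735.88 + 131864.97 = 277856.63.

277857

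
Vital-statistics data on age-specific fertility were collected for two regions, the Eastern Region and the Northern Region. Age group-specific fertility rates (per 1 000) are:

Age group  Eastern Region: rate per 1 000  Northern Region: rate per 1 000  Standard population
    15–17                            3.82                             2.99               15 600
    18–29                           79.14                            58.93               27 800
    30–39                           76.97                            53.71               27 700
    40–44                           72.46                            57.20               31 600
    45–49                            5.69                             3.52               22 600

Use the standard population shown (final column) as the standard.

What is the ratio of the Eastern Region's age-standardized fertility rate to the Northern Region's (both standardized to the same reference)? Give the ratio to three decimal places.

1.346

Standard total = 125 300; weights = 0.1245, 0.2219, 0.2211, 0.2522, 0.1804.
The Eastern Region: 0.1245×3.82 + 0.2219×79.14 + 0.2211×76.97 + 0.2522×72.46 + 0.1804×5.69 = 54.3502 per 1 000.
The Northern Region: 0.1245×2.99 + 0.2219×58.93 + 0.2211×53.71 + 0.2522×57.20 + 0.1804×3.52 = 40.3810 per 1 000.
Ratio = 54.3502 ÷ 40.3810 = 1.34594.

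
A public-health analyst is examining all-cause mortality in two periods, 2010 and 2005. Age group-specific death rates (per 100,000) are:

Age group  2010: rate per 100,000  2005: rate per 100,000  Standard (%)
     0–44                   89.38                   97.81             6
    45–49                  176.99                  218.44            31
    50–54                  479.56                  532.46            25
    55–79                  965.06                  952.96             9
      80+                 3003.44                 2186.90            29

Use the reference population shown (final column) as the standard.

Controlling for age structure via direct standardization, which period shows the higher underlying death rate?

Standard weights: 0.06, 0.31, 0.25, 0.09, 0.29.
2010: 0.0600×89.38 + 0.3100×176.99 + 0.2500×479.56 + 0.0900×965.06 + 0.2900×3003.44 = 1137.9727 per 100,000.
2005: 0.0600×97.81 + 0.3100×218.44 + 0.2500×532.46 + 0.0900×952.96 + 0.2900×2186.90 = 926.6674 per 100,000.

2010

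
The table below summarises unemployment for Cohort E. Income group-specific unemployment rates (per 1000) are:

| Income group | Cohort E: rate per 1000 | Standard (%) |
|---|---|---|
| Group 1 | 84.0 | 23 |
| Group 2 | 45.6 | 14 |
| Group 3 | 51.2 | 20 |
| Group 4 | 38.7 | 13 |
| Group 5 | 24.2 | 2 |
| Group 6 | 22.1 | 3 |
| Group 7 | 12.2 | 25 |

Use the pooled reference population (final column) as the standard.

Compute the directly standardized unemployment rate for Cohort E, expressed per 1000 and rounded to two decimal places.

Standard weights: 0.23, 0.14, 0.20, 0.13, 0.02, 0.03, 0.25.
Standardized rate: 0.2300×84.0 + 0.1400×45.6 + 0.2000×51.2 + 0.1300×38.7 + 0.0200×24.2 + 0.0300×22.1 + 0.2500×12.2 = 45.1720 per 1000.

45.17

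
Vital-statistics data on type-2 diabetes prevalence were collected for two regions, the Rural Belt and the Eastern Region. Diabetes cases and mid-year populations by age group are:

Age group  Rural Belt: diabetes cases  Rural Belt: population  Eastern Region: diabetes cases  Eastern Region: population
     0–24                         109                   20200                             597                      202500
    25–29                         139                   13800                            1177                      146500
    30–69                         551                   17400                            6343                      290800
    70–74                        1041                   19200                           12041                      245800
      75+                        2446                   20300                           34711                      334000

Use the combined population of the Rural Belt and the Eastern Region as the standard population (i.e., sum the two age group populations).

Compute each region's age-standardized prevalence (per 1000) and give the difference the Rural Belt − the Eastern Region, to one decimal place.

Age-specific rates per 1000 for the Rural Belt: 5.396, 10.072, 31.667, 54.219, 120.493.
For the Eastern Region: 2.948, 8.034, 21.812, 48.987, 103.925.
Combined standard total = 1310500; weights = 0.1699, 0.1223, 0.2352, 0.2022, 0.2704.
The Rural Belt: 0.1699×5.396 + 0.1223×10.072 + 0.2352×31.667 + 0.2022×54.219 + 0.2704×120.493 = 53.1358 per 1000.
The Eastern Region: 0.1699×2.948 + 0.1223×8.034 + 0.2352×21.812 + 0.2022×48.987 + 0.2704×103.925 = 44.6159 per 1000.
Difference = 53.1358 − 44.6159 = 8.5199.

8.5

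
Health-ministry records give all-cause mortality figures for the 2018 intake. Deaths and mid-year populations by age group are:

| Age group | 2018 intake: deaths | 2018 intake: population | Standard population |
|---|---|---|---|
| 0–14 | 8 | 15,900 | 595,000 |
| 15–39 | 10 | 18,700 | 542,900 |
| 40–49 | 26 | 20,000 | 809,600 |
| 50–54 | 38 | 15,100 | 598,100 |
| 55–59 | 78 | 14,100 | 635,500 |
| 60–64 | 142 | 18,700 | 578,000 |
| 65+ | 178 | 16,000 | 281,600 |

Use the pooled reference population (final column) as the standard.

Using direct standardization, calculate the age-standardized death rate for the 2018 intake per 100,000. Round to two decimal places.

351.05

Age-specific rates per 100,000 for the 2018 intake: 50.31, 53.48, 130.00, 251.66, 553.19, 759.36, 1112.50.
Standard total = 4,040,700; weights = 0.1473, 0.1344, 0.2004, 0.1480, 0.1573, 0.1430, 0.0697.
Standardized rate: 0.1473×50.31 + 0.1344×53.48 + 0.2004×130.00 + 0.1480×251.66 + 0.1573×553.19 + 0.1430×759.36 + 0.0697×1112.50 = 351.0468 per 100,000.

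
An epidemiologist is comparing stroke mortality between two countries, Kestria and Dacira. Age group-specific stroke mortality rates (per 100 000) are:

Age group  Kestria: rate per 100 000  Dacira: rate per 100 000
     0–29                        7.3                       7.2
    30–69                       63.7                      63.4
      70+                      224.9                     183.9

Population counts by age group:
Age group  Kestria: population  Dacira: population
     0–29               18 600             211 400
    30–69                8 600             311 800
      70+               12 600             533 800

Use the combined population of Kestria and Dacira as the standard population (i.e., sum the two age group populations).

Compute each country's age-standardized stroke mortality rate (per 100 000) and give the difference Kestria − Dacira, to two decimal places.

20.53

Combined standard total = 1 096 800; weights = 0.2097, 0.2921, 0.4982.
Kestria: 0.2097×7.3 + 0.2921×63.7 + 0.4982×224.9 = 132.1789 per 100 000.
Dacira: 0.2097×7.2 + 0.2921×63.4 + 0.4982×183.9 = 111.6451 per 100 000.
Difference = 132.1789 − 111.6451 = 20.5338.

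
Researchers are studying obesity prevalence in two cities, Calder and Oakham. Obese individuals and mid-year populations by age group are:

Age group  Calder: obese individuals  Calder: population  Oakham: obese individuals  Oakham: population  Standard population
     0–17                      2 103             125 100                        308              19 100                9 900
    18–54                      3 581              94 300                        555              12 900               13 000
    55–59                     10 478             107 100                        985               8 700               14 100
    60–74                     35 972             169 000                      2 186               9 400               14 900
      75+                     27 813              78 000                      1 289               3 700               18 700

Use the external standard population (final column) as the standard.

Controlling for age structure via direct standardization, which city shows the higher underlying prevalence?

Oakham

Age-specific rates per 1 000 for Calder: 16.811, 37.975, 97.834, 212.852, 356.577.
For Oakham: 16.126, 43.023, 113.218, 232.553, 348.378.
Standard total = 70 600; weights = 0.1402, 0.1841, 0.1997, 0.2110, 0.2649.
Calder: 0.1402×16.811 + 0.1841×37.975 + 0.1997×97.834 + 0.2110×212.852 + 0.2649×356.577 = 168.2583 per 1 000.
Oakham: 0.1402×16.126 + 0.1841×43.023 + 0.1997×113.218 + 0.2110×232.553 + 0.2649×348.378 = 174.1508 per 1 000.
The crude rates (139.40 vs 98.94) would put Calder higher, but that reflects its age composition; once standardized to a common age structure, Oakham has the higher underlying rate.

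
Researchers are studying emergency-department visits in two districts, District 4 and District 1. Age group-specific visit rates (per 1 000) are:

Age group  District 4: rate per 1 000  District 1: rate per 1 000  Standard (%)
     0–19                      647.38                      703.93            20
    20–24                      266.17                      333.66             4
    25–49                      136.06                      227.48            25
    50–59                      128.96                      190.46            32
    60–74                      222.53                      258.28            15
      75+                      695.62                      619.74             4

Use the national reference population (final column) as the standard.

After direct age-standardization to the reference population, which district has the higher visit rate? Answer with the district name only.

District 1

Standard weights: 0.20, 0.04, 0.25, 0.32, 0.15, 0.04.
District 4: 0.2000×647.38 + 0.0400×266.17 + 0.2500×136.06 + 0.3200×128.96 + 0.1500×222.53 + 0.0400×695.62 = 276.6093 per 1 000.
District 1: 0.2000×703.93 + 0.0400×333.66 + 0.2500×227.48 + 0.3200×190.46 + 0.1500×258.28 + 0.0400×619.74 = 335.4812 per 1 000.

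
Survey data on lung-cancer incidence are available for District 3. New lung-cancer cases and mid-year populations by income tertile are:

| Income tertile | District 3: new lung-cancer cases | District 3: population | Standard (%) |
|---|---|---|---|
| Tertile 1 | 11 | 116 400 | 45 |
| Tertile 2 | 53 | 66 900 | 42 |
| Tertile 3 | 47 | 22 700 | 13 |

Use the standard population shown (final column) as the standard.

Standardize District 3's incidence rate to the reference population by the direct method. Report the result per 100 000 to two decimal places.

Income-specific rates per 100 000 for District 3: 9.45, 79.22, 207.05.
Standard weights: 0.45, 0.42, 0.13.
Standardized rate: 0.4500×9.45 + 0.4200×79.22 + 0.1300×207.05 = 64.4424 per 100 000.

64.44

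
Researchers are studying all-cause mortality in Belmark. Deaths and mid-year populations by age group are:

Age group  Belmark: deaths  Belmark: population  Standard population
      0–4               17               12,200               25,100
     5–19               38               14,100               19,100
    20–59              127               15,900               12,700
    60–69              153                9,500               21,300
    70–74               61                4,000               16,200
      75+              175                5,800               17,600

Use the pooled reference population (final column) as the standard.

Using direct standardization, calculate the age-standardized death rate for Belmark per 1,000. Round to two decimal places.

11.69

Age-specific rates per 1,000 for Belmark: 1.393, 2.695, 7.987, 16.105, 15.250, 30.172.
Standard total = 112,000; weights = 0.2241, 0.1705, 0.1134, 0.1902, 0.1446, 0.1571.
Standardized rate: 0.2241×1.393 + 0.1705×2.695 + 0.1134×7.987 + 0.1902×16.105 + 0.1446×15.250 + 0.1571×30.172 = 11.6877 per 1,000.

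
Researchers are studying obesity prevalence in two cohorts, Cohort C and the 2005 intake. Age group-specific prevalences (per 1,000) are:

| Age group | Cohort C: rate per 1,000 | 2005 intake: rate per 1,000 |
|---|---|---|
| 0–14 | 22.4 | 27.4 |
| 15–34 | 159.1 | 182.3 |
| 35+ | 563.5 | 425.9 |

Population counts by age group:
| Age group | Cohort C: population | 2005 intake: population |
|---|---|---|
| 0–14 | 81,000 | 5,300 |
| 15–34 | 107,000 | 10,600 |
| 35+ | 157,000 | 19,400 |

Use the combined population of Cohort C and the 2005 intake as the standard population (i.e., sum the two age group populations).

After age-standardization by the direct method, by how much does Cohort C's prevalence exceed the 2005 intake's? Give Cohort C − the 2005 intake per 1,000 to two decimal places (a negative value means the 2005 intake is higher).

55.52

Combined standard total = 380,300; weights = 0.2269, 0.3092, 0.4638.
Cohort C: 0.2269×22.4 + 0.3092×159.1 + 0.4638×563.5 = 315.6578 per 1,000.
The 2005 intake: 0.2269×27.4 + 0.3092×182.3 + 0.4638×425.9 = 260.1416 per 1,000.
Difference = 315.6578 − 260.1416 = 55.5162.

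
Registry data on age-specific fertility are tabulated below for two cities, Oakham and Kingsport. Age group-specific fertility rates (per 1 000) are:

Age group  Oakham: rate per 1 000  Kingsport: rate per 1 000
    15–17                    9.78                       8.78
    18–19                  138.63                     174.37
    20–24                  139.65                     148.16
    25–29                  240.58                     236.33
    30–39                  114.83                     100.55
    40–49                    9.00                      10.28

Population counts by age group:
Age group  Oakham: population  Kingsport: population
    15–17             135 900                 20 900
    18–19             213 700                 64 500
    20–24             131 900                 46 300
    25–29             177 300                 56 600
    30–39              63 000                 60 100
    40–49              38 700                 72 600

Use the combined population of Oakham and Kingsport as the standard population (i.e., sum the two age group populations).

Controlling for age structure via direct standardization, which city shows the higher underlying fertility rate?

Combined standard total = 1 081 500; weights = 0.1450, 0.2572, 0.1648, 0.2163, 0.1138, 0.1029.
Oakham: 0.1450×9.78 + 0.2572×138.63 + 0.1648×139.65 + 0.2163×240.58 + 0.1138×114.83 + 0.1029×9.00 = 126.1164 per 1 000.
Kingsport: 0.1450×8.78 + 0.2572×174.37 + 0.1648×148.16 + 0.2163×236.33 + 0.1138×100.55 + 0.1029×10.28 = 134.1544 per 1 000.
The crude rates (130.98 vs 119.80) would put Oakham higher, but that reflects its age composition; once standardized to a common age structure, Kingsport has the higher underlying rate.

Kingsport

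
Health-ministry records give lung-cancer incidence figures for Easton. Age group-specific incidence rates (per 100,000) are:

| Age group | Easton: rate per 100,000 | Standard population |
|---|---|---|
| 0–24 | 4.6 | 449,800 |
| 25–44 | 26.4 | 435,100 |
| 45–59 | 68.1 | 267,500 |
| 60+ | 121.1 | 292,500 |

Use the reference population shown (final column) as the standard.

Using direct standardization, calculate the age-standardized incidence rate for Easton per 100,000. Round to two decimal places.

Standard total = 1,444,900; weights = 0.3113, 0.3011, 0.1851, 0.2024.
Standardized rate: 0.3113×4.6 + 0.3011×26.4 + 0.1851×68.1 + 0.2024×121.1 = 46.5044 per 100,000.

46.50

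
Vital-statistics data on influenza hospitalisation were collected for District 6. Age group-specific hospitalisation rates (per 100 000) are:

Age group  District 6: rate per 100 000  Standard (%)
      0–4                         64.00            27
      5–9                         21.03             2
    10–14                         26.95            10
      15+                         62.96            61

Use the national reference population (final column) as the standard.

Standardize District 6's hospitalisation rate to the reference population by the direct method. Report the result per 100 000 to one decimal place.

58.8

Standard weights: 0.27, 0.02, 0.10, 0.61.
Standardized rate: 0.2700×64.00 + 0.0200×21.03 + 0.1000×26.95 + 0.6100×62.96 = 58.8012 per 100 000.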